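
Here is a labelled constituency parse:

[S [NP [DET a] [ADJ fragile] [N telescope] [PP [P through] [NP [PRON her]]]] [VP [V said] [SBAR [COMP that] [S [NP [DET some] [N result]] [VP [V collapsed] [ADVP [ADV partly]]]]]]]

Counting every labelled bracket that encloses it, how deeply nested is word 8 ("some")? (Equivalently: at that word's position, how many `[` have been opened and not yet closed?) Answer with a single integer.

Path from the root down to the word: S → VP → SBAR → S → NP → DET. That is 6 enclosing brackets.

6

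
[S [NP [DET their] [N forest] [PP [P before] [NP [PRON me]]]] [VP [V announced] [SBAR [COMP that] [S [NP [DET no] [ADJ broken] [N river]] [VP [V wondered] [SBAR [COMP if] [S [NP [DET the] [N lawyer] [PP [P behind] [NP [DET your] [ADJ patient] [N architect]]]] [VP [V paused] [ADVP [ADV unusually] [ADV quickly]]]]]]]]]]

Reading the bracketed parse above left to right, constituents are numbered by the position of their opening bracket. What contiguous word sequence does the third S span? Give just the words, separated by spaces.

the lawyer behind your patient architect paused unusually quickly

Opening `[S` markers occur at word positions 1, 7, 12; the third of these opens the constituent [S the lawyer behind your patient architect paused unusually quickly].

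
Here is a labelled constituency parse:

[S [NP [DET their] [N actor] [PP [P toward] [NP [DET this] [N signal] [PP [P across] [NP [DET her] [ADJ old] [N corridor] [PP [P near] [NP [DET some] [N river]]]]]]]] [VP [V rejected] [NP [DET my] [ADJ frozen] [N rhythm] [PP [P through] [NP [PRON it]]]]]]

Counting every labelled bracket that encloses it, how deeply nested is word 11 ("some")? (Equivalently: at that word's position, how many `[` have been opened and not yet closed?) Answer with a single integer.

9

The word sits inside DET, which is inside NP, inside PP, inside NP, inside PP, inside NP, inside PP, inside NP, inside S — 9 brackets in all.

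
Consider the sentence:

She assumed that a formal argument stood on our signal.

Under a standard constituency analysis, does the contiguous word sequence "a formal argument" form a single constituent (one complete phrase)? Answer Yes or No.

Yes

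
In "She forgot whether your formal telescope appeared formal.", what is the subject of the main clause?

The subject of the main clause is the NP immediately before the verb "forgot": "she".

she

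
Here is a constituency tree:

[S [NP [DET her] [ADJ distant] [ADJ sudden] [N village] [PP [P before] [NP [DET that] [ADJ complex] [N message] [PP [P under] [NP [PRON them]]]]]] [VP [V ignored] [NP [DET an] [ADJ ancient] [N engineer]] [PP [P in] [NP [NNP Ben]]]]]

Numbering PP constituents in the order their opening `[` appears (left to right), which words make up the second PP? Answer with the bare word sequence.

under them

The PP opening brackets appear, in order, over: "before that complex message under them"; "under them"; "in Ben". The second one spans "under them".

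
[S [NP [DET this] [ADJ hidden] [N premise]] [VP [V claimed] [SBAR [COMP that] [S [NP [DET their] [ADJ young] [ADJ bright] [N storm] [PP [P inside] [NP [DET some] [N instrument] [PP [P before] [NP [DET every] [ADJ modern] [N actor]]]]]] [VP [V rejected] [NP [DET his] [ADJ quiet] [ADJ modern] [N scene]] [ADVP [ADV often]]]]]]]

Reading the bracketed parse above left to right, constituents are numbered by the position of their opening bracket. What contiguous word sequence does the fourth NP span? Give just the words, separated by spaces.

every modern actor

Opening `[NP` markers occur at word positions 1, 6, 11, 14, 18; the fourth of these opens the constituent [NP every modern actor].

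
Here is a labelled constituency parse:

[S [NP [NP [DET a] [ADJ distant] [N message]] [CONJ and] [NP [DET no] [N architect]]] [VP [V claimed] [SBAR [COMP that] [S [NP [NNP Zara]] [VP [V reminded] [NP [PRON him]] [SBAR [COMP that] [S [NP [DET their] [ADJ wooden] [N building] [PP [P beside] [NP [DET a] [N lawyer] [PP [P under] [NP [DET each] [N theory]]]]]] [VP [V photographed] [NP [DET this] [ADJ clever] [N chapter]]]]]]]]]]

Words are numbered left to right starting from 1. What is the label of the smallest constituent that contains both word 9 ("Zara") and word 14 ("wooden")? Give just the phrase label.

S

Both words fall inside [S Zara reminded him that their wooden building beside a lawyer under each theory photographed this clever chapter] (words 9–25), and no smaller constituent contains them both. Label: S.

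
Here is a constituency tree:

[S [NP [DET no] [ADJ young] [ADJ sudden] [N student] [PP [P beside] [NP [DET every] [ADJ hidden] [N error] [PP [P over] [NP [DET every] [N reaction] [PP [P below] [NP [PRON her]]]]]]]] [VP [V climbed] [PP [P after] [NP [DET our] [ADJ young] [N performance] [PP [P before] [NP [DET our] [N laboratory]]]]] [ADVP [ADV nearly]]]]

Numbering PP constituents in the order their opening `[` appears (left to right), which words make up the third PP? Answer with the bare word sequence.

The PP opening brackets appear, in order, over: "beside every hidden error over every reaction below her"; "over every reaction below her"; "below her"; "after our young performance before our laboratory"; "before our laboratory". The third one spans "below her".

below her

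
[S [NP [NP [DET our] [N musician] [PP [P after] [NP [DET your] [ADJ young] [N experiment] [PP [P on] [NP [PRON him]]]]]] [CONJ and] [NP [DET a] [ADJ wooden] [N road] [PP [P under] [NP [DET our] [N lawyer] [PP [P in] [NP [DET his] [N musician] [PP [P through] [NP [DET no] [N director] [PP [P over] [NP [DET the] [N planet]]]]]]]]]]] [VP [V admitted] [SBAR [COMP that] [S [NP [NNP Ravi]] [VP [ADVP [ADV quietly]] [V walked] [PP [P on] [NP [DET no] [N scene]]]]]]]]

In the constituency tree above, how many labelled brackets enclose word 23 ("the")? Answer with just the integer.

12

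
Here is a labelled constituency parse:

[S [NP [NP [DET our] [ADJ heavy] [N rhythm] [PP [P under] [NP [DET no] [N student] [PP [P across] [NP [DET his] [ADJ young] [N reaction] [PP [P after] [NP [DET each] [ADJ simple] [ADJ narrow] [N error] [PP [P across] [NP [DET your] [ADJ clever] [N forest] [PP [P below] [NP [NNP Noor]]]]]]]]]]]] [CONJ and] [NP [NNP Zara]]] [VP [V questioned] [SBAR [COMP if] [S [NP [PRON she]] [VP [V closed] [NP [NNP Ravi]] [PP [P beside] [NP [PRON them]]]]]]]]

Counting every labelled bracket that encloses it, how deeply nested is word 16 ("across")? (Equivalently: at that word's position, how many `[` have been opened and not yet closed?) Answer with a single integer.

11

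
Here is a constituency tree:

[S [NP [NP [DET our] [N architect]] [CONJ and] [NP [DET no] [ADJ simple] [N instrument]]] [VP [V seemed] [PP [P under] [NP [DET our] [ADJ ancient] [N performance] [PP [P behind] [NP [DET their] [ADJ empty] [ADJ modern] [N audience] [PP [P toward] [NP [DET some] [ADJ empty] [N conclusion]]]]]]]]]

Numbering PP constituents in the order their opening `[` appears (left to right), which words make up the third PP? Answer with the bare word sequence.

toward some empty conclusion

The PP opening brackets appear, in order, over: "under our ancient performance behind their empty modern audience toward some empty conclusion"; "behind their empty modern audience toward some empty conclusion"; "toward some empty conclusion". The third one spans "toward some empty conclusion".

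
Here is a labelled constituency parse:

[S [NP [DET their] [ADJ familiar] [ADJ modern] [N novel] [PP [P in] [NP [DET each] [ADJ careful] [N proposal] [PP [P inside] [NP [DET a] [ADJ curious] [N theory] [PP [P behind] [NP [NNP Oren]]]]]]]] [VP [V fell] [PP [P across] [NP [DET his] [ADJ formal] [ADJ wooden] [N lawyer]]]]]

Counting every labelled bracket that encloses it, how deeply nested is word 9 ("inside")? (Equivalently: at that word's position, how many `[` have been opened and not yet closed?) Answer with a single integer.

6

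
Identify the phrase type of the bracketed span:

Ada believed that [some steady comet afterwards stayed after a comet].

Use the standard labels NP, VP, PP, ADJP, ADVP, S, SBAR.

S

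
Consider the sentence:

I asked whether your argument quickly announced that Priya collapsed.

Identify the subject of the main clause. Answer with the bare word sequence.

In the main clause the verb is "asked"; the NP preceding it, "I", is the subject.

I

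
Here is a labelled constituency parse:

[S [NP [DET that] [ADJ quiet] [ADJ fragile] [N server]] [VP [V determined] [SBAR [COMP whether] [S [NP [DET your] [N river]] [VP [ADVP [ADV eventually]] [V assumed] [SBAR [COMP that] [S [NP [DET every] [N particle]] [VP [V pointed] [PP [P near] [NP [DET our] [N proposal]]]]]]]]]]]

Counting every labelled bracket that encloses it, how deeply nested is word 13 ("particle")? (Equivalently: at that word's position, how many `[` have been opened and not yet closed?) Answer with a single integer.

9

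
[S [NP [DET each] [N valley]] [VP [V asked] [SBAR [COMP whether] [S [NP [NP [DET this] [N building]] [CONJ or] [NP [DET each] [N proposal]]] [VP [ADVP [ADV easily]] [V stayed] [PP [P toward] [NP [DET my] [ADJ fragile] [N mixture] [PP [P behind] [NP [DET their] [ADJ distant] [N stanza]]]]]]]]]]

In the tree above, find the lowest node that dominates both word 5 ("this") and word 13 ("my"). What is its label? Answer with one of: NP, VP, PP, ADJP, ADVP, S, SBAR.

S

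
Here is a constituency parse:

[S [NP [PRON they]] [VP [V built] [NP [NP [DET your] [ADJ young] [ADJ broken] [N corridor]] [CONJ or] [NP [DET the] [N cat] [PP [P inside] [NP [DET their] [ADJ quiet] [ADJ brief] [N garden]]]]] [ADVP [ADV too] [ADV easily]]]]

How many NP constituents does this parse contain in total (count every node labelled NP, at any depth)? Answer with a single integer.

Listing each NP by its span: [NP they]; [NP your young broken corridor or the cat inside their quiet brief garden]; [NP your young broken corridor]; [NP the cat inside their quiet brief garden]; [NP their quiet brief garden] — that makes 5.

5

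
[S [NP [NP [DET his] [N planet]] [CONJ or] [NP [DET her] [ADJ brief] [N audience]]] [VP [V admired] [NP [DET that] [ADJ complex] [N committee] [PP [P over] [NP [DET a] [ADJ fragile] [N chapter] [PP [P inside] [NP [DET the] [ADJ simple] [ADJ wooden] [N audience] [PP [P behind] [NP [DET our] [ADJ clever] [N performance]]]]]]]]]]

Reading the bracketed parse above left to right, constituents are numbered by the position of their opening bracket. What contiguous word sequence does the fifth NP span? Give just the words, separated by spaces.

a fragile chapter inside the simple wooden audience behind our clever performance

The NP opening brackets appear, in order, over: "his planet or her brief audience"; "his planet"; "her brief audience"; "that complex committee over a fragile chapter inside the simple wooden audience behind our clever performance"; "a fragile chapter inside the simple wooden audience behind our clever performance"; "the simple wooden audience behind our clever performance"; "our clever performance". The fifth one spans "a fragile chapter inside the simple wooden audience behind our clever performance".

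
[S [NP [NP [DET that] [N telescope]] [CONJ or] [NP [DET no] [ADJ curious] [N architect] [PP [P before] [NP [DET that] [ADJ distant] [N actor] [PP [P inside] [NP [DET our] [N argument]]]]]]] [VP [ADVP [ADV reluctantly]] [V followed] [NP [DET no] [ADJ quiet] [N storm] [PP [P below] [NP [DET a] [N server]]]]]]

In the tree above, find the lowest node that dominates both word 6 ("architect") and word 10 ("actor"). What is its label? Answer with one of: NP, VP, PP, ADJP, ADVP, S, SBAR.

Both words fall inside [NP no curious architect before that distant actor inside our argument] (words 4–13), and no smaller constituent contains them both. Label: NP.

NP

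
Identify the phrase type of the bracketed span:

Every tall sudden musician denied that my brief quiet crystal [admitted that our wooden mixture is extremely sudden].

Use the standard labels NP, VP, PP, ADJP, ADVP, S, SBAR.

The bracketed span "admitted that our wooden mixture is extremely sudden" is headed by "admitted", making it a verb phrase (VP).

VP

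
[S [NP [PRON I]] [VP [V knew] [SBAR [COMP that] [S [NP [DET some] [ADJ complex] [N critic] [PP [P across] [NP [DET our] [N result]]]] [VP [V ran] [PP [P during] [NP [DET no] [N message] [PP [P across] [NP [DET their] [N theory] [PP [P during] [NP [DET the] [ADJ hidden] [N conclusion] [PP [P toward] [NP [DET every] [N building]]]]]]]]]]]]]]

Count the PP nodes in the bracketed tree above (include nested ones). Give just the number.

5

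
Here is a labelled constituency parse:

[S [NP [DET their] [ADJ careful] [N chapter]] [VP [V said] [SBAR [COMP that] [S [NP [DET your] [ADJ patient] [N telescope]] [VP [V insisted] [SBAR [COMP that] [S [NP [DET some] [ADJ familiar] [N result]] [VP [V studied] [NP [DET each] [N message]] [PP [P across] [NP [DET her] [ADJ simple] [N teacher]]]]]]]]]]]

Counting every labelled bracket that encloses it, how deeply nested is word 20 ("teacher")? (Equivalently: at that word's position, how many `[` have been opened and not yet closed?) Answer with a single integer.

Counting open brackets not yet closed at "teacher": [S [VP [SBAR [S [VP [SBAR [S [VP [PP [NP [N = 11.

11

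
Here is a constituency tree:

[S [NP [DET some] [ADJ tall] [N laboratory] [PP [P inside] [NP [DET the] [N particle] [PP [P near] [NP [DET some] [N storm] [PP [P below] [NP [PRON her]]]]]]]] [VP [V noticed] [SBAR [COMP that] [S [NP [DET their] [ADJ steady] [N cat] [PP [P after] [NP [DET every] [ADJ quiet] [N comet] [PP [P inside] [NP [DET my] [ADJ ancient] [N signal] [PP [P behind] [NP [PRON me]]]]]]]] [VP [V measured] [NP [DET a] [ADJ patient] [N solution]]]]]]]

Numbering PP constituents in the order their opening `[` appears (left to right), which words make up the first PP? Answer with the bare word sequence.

inside the particle near some storm below her

The PP opening brackets appear, in order, over: "inside the particle near some storm below her"; "near some storm below her"; "below her"; "after every quiet comet inside my ancient signal behind me"; "inside my ancient signal behind me"; "behind me". The first one spans "inside the particle near some storm below her".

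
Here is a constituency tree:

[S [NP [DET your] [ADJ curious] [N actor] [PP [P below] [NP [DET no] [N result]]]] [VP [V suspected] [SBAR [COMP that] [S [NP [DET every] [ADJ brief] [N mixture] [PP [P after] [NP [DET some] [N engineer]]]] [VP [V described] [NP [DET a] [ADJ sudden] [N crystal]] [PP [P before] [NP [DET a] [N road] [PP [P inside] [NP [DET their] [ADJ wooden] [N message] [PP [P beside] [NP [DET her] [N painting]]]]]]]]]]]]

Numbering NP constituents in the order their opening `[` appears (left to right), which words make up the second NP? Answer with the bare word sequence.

In left-to-right order the NP constituents are "your curious actor below no result"; "no result"; "every brief mixture after some engineer"; "some engineer"; "a sudden crystal"; "a road inside their wooden message beside her painting"; "their wooden message beside her painting"; "her painting". Number 2 is "no result".

no result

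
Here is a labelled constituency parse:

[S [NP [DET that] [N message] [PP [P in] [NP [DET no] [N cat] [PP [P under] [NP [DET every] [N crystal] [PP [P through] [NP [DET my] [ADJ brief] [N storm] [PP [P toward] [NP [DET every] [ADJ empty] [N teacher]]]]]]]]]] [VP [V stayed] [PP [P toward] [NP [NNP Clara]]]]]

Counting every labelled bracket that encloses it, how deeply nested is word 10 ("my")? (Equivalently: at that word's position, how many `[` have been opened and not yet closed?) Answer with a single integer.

9

Counting open brackets not yet closed at "my": [S [NP [PP [NP [PP [NP [PP [NP [DET = 9.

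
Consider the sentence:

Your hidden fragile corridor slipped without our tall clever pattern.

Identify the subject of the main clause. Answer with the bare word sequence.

your hidden fragile corridor

The subject of the main clause is the NP immediately before the verb "slipped": "your hidden fragile corridor".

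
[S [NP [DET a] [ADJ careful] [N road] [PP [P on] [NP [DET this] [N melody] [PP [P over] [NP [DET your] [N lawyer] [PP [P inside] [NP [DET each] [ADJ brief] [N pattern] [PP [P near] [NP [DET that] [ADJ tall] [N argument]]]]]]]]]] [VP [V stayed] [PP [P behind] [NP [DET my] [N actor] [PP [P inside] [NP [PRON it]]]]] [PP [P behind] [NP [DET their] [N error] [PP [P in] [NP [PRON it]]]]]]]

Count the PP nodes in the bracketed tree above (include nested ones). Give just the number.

8

Scanning left to right, an opening `[PP` appears at word positions 4, 7, 10, 14, 19, 22, 24, 27 — 8 in total.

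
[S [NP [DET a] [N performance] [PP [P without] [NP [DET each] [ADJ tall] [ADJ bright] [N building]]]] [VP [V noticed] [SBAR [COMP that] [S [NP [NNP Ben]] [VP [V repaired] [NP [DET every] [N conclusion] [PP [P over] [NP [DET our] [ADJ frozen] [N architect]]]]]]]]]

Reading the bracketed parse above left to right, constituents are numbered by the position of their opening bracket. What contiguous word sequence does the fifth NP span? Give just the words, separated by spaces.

our frozen architect

Opening `[NP` markers occur at word positions 1, 4, 10, 12, 15; the fifth of these opens the constituent [NP our frozen architect].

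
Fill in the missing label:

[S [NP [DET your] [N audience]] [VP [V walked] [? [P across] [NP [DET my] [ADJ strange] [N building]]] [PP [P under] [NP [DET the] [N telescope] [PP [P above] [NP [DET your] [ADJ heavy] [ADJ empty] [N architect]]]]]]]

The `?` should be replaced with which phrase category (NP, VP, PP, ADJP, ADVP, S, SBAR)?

PP

A constituent whose immediate children are P 'across', NP is a prepositional phrase: PP.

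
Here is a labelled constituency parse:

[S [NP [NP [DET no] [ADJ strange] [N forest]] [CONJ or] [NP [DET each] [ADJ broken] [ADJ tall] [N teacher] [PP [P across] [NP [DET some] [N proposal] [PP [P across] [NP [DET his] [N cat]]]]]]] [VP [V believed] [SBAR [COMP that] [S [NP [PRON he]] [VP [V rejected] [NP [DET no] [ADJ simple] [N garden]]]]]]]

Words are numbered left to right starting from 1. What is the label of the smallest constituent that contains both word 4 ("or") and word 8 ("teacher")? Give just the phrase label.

NP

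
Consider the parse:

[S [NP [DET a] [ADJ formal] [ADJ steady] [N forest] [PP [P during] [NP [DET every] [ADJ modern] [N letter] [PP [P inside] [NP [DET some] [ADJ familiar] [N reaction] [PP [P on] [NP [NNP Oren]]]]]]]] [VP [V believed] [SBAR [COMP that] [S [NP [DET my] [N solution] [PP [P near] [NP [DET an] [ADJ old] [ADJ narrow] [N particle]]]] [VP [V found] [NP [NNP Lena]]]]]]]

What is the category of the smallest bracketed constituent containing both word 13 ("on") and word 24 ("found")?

The smallest bracket enclosing both words is [S a formal steady forest during every modern letter inside some familiar reaction on Oren believed that my solution near an old narrow particle found Lena], so the label is S.

S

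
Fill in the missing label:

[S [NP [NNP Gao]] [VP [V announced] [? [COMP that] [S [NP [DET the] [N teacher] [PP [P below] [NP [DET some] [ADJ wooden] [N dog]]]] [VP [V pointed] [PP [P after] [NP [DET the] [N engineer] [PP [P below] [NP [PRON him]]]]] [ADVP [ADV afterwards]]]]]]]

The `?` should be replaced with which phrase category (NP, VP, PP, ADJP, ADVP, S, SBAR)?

SBAR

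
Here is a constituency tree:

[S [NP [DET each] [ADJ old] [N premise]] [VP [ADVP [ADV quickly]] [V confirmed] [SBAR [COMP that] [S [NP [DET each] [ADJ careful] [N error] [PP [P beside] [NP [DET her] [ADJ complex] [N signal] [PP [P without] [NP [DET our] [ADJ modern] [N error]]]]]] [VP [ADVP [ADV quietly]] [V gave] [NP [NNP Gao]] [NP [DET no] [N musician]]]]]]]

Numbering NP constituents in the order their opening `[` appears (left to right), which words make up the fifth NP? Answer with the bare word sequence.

Gao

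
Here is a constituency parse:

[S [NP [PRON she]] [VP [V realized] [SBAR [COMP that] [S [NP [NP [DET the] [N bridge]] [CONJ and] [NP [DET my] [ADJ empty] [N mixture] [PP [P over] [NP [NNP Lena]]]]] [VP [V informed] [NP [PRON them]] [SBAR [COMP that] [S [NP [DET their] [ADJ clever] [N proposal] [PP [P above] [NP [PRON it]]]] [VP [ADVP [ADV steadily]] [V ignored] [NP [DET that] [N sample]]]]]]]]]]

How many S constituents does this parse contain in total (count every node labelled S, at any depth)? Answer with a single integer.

3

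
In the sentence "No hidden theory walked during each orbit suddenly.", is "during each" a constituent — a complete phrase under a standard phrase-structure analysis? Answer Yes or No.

The smallest constituent containing the whole sequence is the prepositional phrase [PP during each orbit], but the sequence is only part of it — it straddles the boundary between preposition "during" and noun phrase "each orbit".

No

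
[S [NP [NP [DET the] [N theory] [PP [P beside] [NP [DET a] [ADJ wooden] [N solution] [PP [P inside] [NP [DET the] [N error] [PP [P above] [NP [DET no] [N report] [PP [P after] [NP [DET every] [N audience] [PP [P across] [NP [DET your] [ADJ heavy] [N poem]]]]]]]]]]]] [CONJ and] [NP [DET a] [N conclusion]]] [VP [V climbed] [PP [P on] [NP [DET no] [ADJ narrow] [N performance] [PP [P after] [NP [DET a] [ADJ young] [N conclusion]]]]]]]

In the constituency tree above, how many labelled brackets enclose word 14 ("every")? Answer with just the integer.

12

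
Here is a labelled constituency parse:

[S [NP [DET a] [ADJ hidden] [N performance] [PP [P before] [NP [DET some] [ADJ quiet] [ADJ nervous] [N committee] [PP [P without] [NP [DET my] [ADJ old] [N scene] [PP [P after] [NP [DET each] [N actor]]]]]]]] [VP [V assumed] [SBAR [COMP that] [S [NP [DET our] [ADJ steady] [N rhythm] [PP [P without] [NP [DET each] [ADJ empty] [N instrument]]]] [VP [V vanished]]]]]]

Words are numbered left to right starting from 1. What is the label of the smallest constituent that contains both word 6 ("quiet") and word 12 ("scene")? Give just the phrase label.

NP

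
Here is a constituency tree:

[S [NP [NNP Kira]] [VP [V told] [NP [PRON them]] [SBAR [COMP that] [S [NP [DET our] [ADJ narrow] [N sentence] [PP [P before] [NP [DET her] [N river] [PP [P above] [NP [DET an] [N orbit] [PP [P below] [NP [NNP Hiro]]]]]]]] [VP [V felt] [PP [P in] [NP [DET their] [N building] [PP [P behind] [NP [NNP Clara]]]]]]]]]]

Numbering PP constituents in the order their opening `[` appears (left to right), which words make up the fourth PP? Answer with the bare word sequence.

The PP opening brackets appear, in order, over: "before her river above an orbit below Hiro"; "above an orbit below Hiro"; "below Hiro"; "in their building behind Clara"; "behind Clara". The fourth one spans "in their building behind Clara".

in their building behind Clara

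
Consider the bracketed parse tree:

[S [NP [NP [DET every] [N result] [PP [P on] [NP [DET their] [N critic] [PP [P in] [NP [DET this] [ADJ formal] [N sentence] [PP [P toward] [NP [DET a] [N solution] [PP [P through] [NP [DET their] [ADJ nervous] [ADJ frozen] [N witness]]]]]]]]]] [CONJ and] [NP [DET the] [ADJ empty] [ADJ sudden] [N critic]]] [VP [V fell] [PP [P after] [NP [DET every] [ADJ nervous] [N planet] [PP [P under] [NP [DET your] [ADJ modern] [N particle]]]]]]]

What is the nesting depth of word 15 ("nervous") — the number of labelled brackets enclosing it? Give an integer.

12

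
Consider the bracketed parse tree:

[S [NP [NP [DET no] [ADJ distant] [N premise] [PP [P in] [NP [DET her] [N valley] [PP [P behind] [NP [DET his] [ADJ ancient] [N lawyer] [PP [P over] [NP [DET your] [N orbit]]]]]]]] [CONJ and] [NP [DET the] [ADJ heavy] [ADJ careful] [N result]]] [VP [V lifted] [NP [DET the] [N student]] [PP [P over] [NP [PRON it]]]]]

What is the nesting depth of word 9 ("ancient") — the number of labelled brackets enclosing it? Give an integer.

8

Path from the root down to the word: S → NP → NP → PP → NP → PP → NP → ADJ. That is 8 enclosing brackets.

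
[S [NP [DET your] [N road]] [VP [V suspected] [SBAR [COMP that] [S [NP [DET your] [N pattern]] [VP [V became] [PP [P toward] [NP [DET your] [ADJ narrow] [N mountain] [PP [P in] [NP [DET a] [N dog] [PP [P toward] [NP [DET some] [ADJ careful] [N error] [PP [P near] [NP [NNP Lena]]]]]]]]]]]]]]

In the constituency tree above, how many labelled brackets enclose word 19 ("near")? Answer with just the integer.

13

The word sits inside P, which is inside PP, inside NP, inside PP, inside NP, inside PP, inside NP, inside PP, inside VP, inside S, inside SBAR, inside VP, inside S — 13 brackets in all.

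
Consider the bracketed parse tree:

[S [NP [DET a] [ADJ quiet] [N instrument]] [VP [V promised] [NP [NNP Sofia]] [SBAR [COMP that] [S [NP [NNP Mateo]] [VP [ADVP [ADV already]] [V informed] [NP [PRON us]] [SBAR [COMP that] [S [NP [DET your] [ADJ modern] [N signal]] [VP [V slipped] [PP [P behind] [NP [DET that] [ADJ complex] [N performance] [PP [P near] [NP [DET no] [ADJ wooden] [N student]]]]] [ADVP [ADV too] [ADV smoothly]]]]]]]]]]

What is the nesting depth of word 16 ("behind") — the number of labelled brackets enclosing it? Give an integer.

10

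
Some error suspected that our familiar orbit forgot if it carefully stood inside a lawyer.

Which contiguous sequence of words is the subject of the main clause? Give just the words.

some error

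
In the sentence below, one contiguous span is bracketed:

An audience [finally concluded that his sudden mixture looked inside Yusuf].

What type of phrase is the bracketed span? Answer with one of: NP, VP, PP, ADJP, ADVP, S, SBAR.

VP

The span is built around the verb "concluded" — a verb phrase (VP).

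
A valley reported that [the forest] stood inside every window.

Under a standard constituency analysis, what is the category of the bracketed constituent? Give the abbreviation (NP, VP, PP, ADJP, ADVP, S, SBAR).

NP

The bracketed span "the forest" is headed by "forest", making it a noun phrase (NP).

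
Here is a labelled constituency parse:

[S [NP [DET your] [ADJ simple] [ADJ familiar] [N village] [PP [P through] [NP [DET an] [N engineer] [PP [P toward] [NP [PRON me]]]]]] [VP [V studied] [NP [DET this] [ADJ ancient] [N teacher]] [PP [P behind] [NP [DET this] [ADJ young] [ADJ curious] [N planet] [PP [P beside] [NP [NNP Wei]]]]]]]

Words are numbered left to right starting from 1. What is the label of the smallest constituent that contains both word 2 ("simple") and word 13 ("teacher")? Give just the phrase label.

S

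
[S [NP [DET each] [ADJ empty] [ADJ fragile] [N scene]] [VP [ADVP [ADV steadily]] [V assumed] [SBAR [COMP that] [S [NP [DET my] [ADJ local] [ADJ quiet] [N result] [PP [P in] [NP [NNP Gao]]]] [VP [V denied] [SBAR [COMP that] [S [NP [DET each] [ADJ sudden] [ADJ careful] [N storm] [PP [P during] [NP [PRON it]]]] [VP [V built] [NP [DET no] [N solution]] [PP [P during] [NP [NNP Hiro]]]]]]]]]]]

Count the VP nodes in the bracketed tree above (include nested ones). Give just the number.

3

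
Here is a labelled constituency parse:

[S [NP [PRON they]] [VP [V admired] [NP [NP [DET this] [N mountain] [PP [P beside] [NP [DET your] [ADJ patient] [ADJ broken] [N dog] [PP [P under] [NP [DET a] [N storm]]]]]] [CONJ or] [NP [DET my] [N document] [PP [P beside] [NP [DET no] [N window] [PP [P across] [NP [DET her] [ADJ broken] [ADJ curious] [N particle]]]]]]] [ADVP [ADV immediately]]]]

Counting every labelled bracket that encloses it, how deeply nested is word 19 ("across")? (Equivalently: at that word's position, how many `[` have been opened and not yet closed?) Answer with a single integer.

8

Counting open brackets not yet closed at "across": [S [VP [NP [NP [PP [NP [PP [P = 8.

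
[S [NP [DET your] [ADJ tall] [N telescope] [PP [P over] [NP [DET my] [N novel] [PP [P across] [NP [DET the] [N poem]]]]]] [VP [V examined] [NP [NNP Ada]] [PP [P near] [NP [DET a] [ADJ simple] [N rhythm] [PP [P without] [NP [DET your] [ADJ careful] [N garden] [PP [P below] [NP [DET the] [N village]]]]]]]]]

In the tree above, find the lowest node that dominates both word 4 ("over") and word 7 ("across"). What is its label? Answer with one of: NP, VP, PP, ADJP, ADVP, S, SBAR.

PP

Word 4 lies under S → NP → PP → P; word 7 lies under S → NP → PP → NP → PP → P. The lowest shared node is the PP.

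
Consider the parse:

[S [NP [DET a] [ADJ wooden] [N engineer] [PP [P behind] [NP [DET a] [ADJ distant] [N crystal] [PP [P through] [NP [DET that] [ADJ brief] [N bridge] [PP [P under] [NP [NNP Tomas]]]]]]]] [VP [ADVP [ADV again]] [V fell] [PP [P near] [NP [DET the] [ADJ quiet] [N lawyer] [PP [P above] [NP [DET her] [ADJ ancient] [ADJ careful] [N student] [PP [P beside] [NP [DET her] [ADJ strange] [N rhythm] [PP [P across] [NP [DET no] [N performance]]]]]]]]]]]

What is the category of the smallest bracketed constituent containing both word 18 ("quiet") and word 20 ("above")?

NP

Word 18 lies under S → VP → PP → NP → ADJ; word 20 lies under S → VP → PP → NP → PP → P. The lowest shared node is the NP.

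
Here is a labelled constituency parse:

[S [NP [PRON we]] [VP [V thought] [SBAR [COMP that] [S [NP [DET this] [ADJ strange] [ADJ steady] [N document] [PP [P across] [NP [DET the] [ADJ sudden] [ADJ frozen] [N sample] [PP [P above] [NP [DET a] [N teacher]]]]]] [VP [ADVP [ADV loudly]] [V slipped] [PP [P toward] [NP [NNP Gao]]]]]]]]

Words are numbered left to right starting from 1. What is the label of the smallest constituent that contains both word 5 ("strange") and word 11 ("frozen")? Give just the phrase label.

NP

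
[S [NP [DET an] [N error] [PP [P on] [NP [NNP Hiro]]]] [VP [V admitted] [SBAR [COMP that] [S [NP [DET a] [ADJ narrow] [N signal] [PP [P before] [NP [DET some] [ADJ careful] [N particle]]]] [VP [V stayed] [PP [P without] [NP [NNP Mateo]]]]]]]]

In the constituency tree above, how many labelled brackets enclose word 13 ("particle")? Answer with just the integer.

The word sits inside N, which is inside NP, inside PP, inside NP, inside S, inside SBAR, inside VP, inside S — 8 brackets in all.

8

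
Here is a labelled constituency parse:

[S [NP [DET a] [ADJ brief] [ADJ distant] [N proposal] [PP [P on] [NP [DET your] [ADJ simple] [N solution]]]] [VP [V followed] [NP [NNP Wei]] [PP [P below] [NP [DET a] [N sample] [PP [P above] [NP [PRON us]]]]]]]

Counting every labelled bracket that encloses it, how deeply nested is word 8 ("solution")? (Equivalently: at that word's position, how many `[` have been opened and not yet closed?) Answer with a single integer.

The word sits inside N, which is inside NP, inside PP, inside NP, inside S — 5 brackets in all.

5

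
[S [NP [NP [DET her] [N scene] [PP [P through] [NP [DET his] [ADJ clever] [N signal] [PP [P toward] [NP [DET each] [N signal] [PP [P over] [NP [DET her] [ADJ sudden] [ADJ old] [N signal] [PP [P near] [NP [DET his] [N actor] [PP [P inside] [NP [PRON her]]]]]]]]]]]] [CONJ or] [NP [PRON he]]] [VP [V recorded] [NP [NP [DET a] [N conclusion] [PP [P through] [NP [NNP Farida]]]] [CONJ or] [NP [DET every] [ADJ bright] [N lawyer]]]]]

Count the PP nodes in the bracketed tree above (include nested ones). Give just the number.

6

The PP constituents are: [PP through his clever signal toward each signal over her sudden old signal near his actor inside her]; [PP toward each signal over her sudden old signal near his actor inside her]; [PP over her sudden old signal near his actor inside her]; [PP near his actor inside her]; [PP inside her]; [PP through Farida]. Total: 6.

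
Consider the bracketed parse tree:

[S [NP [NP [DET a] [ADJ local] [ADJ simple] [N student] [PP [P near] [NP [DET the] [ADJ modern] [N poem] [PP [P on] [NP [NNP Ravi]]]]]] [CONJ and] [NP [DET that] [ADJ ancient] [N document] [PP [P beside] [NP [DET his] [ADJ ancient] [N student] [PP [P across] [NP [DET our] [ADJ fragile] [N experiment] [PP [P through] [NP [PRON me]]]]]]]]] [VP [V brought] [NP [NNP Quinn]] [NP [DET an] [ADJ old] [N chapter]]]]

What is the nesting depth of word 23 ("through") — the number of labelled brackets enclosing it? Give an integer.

9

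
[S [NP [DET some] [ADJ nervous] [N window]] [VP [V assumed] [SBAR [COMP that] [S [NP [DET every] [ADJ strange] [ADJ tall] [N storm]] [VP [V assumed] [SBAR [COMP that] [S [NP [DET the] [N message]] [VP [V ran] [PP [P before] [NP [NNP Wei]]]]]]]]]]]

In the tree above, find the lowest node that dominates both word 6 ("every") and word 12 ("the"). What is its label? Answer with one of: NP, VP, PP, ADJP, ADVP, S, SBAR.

S

Word 6 lies under S → VP → SBAR → S → NP → DET; word 12 lies under S → VP → SBAR → S → VP → SBAR → S → NP → DET. The lowest shared node is the S.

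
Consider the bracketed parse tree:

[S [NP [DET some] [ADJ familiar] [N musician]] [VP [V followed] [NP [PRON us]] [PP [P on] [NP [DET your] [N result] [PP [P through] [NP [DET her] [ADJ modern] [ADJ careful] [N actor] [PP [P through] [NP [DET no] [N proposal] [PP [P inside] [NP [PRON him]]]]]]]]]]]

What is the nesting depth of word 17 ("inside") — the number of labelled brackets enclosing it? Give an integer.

10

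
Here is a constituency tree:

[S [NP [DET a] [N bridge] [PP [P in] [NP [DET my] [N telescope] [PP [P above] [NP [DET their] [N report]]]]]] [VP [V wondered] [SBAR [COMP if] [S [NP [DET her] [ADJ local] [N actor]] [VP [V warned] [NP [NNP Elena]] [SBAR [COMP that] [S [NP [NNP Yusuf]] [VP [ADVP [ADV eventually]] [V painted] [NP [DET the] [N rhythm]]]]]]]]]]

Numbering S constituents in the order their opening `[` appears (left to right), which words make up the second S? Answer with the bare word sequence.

her local actor warned Elena that Yusuf eventually painted the rhythm

In left-to-right order the S constituents are "a bridge in my telescope above their report wondered if her local actor warned Elena that Yusuf eventually painted the rhythm"; "her local actor warned Elena that Yusuf eventually painted the rhythm"; "Yusuf eventually painted the rhythm". Number 2 is "her local actor warned Elena that Yusuf eventually painted the rhythm".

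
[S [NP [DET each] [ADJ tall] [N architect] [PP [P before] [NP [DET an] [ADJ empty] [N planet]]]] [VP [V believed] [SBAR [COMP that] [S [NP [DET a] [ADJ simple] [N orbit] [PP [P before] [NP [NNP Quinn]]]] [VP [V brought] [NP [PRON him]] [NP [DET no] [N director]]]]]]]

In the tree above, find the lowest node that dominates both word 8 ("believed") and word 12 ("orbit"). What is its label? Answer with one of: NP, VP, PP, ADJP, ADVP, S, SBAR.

VP

Both words fall inside [VP believed that a simple orbit before Quinn brought him no director] (words 8–18), and no smaller constituent contains them both. Label: VP.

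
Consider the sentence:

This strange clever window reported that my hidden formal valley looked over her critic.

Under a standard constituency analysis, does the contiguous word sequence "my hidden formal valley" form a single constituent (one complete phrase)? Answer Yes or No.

These words form the whole noun phrase headed by "valley", so yes — one constituent.

Yes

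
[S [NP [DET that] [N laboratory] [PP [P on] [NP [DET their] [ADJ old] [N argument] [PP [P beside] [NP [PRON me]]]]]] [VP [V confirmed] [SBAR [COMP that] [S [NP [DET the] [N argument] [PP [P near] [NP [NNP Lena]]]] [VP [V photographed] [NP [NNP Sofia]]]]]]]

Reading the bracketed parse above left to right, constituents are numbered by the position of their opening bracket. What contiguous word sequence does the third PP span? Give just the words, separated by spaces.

near Lena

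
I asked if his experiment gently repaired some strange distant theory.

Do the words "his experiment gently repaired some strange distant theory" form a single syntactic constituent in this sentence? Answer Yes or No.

Yes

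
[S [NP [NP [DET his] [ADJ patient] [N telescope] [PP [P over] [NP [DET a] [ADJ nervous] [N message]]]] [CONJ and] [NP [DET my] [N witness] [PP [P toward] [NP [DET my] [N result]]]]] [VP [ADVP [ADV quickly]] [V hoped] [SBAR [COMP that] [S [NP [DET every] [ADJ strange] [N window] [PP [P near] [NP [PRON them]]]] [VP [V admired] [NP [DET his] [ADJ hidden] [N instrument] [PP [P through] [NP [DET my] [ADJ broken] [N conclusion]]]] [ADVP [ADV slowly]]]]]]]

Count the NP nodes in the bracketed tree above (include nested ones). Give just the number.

Listing each NP by its span: [NP his patient telescope over a nervous message and my witness toward my result]; [NP his patient telescope over a nervous message]; [NP a nervous message]; [NP my witness toward my result]; [NP my result]; [NP every strange window near them] … — that makes 9.

9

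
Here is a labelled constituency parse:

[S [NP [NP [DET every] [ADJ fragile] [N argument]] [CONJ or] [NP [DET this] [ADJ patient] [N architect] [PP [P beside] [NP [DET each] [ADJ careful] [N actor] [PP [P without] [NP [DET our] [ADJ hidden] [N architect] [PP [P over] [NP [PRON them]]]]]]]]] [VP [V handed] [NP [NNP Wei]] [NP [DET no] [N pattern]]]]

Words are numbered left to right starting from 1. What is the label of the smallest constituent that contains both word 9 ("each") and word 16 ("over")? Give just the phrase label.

Word 9 lies under S → NP → NP → PP → NP → DET; word 16 lies under S → NP → NP → PP → NP → PP → NP → PP → P. The lowest shared node is the NP.

NP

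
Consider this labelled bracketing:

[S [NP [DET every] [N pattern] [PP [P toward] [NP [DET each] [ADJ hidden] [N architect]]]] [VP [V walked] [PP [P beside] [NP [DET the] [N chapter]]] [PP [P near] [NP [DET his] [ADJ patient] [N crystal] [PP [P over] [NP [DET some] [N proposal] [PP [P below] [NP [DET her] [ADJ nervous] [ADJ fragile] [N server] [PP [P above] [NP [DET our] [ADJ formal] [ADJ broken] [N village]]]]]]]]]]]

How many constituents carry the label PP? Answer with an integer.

6

Listing each PP by its span: [PP toward each hidden architect]; [PP beside the chapter]; [PP near his patient crystal over some proposal below her nervous fragile server above our formal broken village]; [PP over some proposal below her nervous fragile server above our formal broken village]; [PP below her nervous fragile server above our formal broken village]; [PP above our formal broken village] — that makes 6.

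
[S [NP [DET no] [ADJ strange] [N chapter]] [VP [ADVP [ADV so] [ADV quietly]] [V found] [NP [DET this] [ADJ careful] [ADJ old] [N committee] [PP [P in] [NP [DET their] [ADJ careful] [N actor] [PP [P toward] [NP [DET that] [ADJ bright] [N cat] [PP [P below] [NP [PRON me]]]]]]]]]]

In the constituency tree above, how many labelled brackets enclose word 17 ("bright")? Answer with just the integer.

8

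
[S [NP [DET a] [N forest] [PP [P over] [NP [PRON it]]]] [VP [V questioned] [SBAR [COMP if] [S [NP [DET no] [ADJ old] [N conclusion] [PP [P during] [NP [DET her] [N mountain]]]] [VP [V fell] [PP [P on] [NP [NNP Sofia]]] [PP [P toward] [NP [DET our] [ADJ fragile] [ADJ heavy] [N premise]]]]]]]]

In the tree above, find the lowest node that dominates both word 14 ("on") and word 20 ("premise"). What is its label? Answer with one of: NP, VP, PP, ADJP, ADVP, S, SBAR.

Both words fall inside [VP fell on Sofia toward our fragile heavy premise] (words 13–20), and no smaller constituent contains them both. Label: VP.

VP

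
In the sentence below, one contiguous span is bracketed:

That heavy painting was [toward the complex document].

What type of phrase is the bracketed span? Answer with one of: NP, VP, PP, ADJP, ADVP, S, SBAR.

PP

The span is built around the preposition "toward" — a prepositional phrase (PP).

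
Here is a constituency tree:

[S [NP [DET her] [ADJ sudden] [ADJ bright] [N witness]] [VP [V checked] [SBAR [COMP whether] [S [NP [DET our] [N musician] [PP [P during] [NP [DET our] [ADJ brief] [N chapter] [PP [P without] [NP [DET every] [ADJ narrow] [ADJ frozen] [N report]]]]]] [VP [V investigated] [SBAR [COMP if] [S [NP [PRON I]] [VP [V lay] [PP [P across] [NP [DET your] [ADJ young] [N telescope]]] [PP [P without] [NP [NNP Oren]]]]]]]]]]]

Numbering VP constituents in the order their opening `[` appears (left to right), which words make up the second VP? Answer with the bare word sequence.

investigated if I lay across your young telescope without Oren

The VP opening brackets appear, in order, over: "checked whether our musician during our brief chapter without every narrow frozen report investigated if I lay across your young telescope without Oren"; "investigated if I lay across your young telescope without Oren"; "lay across your young telescope without Oren". The second one spans "investigated if I lay across your young telescope without Oren".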